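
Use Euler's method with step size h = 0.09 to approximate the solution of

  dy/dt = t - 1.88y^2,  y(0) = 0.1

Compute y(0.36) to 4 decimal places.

0.1410

Euler: y_{n+1} = y_n + h·f(t_n, y_n).
t=0.000000, y=0.100000: f=-0.018800 → y ← 0.100000 + 0.09·(-0.018800) = 0.098308
t=0.090000, y=0.098308: f=0.071831 → y ← 0.098308 + 0.09·0.071831 = 0.104773
t=0.180000, y=0.104773: f=0.159363 → y ← 0.104773 + 0.09·0.159363 = 0.119115
t=0.270000, y=0.119115: f=0.243326 → y ← 0.119115 + 0.09·0.243326 = 0.141015
y(0.36) ≈ 0.1410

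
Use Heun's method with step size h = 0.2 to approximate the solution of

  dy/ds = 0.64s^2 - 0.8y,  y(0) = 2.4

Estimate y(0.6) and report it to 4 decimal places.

Heun: k1 = f(s_n, y_n); k2 = f(s_n + h, y_n + h·k1); y_{n+1} = y_n + (h/2)·(k1 + k2).
s=0.000000, y=2.400000:
  k1 = f(0.000000, 2.400000) = -1.920000
  k2 = f(0.200000, 2.016000) = -1.587200
  y ← 2.400000 + (0.2/2)·(-1.920000 + (-1.587200)) = 2.049280
s=0.200000, y=2.049280:
  k1 = f(0.200000, 2.049280) = -1.613824
  k2 = f(0.400000, 1.726515) = -1.278812
  y ← 2.049280 + (0.2/2)·(-1.613824 + (-1.278812)) = 1.760016
s=0.400000, y=1.760016:
  k1 = f(0.400000, 1.760016) = -1.305613
  k2 = f(0.600000, 1.498894) = -0.968715
  y ← 1.760016 + (0.2/2)·(-1.305613 + (-0.968715)) = 1.532584
y(0.6) ≈ 1.5326

1.5326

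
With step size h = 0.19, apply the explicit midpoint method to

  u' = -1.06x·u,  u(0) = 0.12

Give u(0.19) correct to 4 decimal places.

0.1177

Midpoint: k1 = f(x_n, u_n); k2 = f(x_n + h/2, u_n + (h/2)·k1); u_{n+1} = u_n + h·k2.
x=0.000000, u=0.120000:
  k1 = f(0.000000, 0.120000) = 0.000000
  k2 = f(0.095000, 0.120000) = -0.012084
  u ← 0.120000 + 0.19·(-0.012084) = 0.117704
u(0.19) ≈ 0.1177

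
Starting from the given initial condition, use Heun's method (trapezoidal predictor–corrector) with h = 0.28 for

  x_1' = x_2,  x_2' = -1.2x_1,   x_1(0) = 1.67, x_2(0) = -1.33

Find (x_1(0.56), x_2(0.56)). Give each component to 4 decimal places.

Heun on (x_1,x_2): k1 = f(s_n, state_n); k2 = f(s_n + h, state_n + h·k1); state_{n+1} = state_n + (h/2)·(k1 + k2).
0.000000: (1.670000, -1.330000)
  k1 = (-1.330000, -2.004000)
  predictor → (1.297600, -1.891120)
  k2 = (-1.891120, -1.557120)
  → (1.219043, -1.828557)
0.280000: (1.219043, -1.828557)
  k1 = (-1.828557, -1.462852)
  predictor → (0.707047, -2.238155)
  k2 = (-2.238155, -0.848457)
  → (0.649704, -2.152140)
(x_1(0.56), x_2(0.56)) ≈ (0.6497, -2.1521)

0.6497, -2.1521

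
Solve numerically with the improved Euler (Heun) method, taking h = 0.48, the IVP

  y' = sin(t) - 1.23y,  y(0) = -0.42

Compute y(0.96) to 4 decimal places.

0.1635

Heun: k1 = f(t_n, y_n); k2 = f(t_n + h, y_n + h·k1); y_{n+1} = y_n + (h/2)·(k1 + k2).
t=0.000000, y=-0.420000:
  k1 = f(0.000000, -0.420000) = 0.516600
  k2 = f(0.480000, -0.172032) = 0.673379
  y ← -0.420000 + (0.48/2)·(0.516600 + 0.673379) = -0.134405
t=0.480000, y=-0.134405:
  k1 = f(0.480000, -0.134405) = 0.627098
  k2 = f(0.960000, 0.166602) = 0.614272
  y ← -0.134405 + (0.48/2)·(0.627098 + 0.614272) = 0.163523
y(0.96) ≈ 0.1635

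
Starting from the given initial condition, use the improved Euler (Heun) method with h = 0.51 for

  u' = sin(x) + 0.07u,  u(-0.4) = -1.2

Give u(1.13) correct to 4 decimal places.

-0.8483

Heun: k1 = f(x_n, u_n); k2 = f(x_n + h, u_n + h·k1); u_{n+1} = u_n + (h/2)·(k1 + k2).
x=-0.400000, u=-1.200000:
  k1 = f(-0.400000, -1.200000) = -0.473418
  k2 = f(0.110000, -1.441443) = 0.008877
  u ← -1.200000 + (0.51/2)·(-0.473418 + 0.008877) = -1.318458
x=0.110000, u=-1.318458:
  k1 = f(0.110000, -1.318458) = 0.017486
  k2 = f(0.620000, -1.309540) = 0.489367
  u ← -1.318458 + (0.51/2)·(0.017486 + 0.489367) = -1.189210
x=0.620000, u=-1.189210:
  k1 = f(0.620000, -1.189210) = 0.497790
  k2 = f(1.130000, -0.935337) = 0.838939
  u ← -1.189210 + (0.51/2)·(0.497790 + 0.838939) = -0.848344
u(1.13) ≈ -0.8483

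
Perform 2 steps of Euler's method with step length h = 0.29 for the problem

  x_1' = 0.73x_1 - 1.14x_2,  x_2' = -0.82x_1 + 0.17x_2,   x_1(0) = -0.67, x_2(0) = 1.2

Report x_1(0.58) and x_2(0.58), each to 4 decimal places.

-1.9334, 1.7758

Euler on (x_1,x_2): x_1_{n+1} = x_1_n + h·x_1', x_2_{n+1} = x_2_n + h·x_2'.
0.000000: (-0.670000, 1.200000); f=(-1.857100, 0.753400) → (-1.208559, 1.418486)
0.290000: (-1.208559, 1.418486); f=(-2.499322, 1.232161) → (-1.933362, 1.775813)
(x_1(0.58), x_2(0.58)) ≈ (-1.9334, 1.7758)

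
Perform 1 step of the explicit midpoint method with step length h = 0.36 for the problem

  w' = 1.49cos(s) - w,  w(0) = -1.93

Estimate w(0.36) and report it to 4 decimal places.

-0.9291

Midpoint: k1 = f(s_n, w_n); k2 = f(s_n + h/2, w_n + (h/2)·k1); w_{n+1} = w_n + h·k2.
s=0.000000, w=-1.930000:
  k1 = f(0.000000, -1.930000) = 3.420000
  k2 = f(0.180000, -1.314400) = 2.780327
  w ← -1.930000 + 0.36·2.780327 = -0.929082
w(0.36) ≈ -0.9291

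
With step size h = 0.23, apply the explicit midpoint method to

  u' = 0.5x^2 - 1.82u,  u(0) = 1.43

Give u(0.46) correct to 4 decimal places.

0.6535

Midpoint: k1 = f(x_n, u_n); k2 = f(x_n + h/2, u_n + (h/2)·k1); u_{n+1} = u_n + h·k2.
x=0.000000, u=1.430000:
  k1 = f(0.000000, 1.430000) = -2.602600
  k2 = f(0.115000, 1.130701) = -2.051263
  u ← 1.430000 + 0.23·(-2.051263) = 0.958209
x=0.230000, u=0.958209:
  k1 = f(0.230000, 0.958209) = -1.717491
  k2 = f(0.345000, 0.760698) = -1.324958
  u ← 0.958209 + 0.23·(-1.324958) = 0.653469
u(0.46) ≈ 0.6535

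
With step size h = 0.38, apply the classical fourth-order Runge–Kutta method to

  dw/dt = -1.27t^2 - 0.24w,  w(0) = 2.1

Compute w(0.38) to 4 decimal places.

1.8942

RK4: k1 = f(t_n, w_n); k2 = f(t_n + h/2, w_n + (h/2)·k1); k3 = f(t_n + h/2, w_n + (h/2)·k2); k4 = f(t_n + h, w_n + h·k3); w_{n+1} = w_n + (h/6)·(k1 + 2k2 + 2k3 + k4).
t=0.000000, w=2.100000:
  k1 = f(0.000000, 2.100000) = -0.504000
  k2 = f(0.190000, 2.004240) = -0.526865
  k3 = f(0.190000, 1.999896) = -0.525822
  k4 = f(0.380000, 1.900188) = -0.639433
  w ← 2.100000 + (0.38/6)·(k1 + 2k2 + 2k3 + k4) = 1.894242
w(0.38) ≈ 1.8942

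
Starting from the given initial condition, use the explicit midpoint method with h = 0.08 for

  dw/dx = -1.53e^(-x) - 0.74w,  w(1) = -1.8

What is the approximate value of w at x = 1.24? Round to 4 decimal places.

-1.6167

Midpoint: k1 = f(x_n, w_n); k2 = f(x_n + h/2, w_n + (h/2)·k1); w_{n+1} = w_n + h·k2.
x=1.000000, w=-1.800000:
  k1 = f(1.000000, -1.800000) = 0.769144
  k2 = f(1.040000, -1.769234) = 0.768448
  w ← -1.800000 + 0.08·0.768448 = -1.738524
x=1.080000, w=-1.738524:
  k1 = f(1.080000, -1.738524) = 0.766927
  k2 = f(1.120000, -1.707847) = 0.764599
  w ← -1.738524 + 0.08·0.764599 = -1.677356
x=1.160000, w=-1.677356:
  k1 = f(1.160000, -1.677356) = 0.761610
  k2 = f(1.200000, -1.646892) = 0.757873
  w ← -1.677356 + 0.08·0.757873 = -1.616726
w(1.24) ≈ -1.6167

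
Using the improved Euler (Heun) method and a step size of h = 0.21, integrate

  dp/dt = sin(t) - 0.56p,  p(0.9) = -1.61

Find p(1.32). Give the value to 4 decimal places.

Heun: k1 = f(t_n, p_n); k2 = f(t_n + h, p_n + h·k1); p_{n+1} = p_n + (h/2)·(k1 + k2).
t=0.900000, p=-1.610000:
  k1 = f(0.900000, -1.610000) = 1.684927
  k2 = f(1.110000, -1.256165) = 1.599151
  p ← -1.610000 + (0.21/2)·(1.684927 + 1.599151) = -1.265172
t=1.110000, p=-1.265172:
  k1 = f(1.110000, -1.265172) = 1.604195
  k2 = f(1.320000, -0.928291) = 1.488558
  p ← -1.265172 + (0.21/2)·(1.604195 + 1.488558) = -0.940433
p(1.32) ≈ -0.9404

-0.9404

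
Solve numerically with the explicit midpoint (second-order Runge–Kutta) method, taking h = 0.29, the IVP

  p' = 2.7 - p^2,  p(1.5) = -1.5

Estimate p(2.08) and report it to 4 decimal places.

Midpoint: k1 = f(t_n, p_n); k2 = f(t_n + h/2, p_n + (h/2)·k1); p_{n+1} = p_n + h·k2.
t=1.500000, p=-1.500000:
  k1 = f(1.500000, -1.500000) = 0.450000
  k2 = f(1.645000, -1.434750) = 0.641492
  p ← -1.500000 + 0.29·0.641492 = -1.313967
t=1.790000, p=-1.313967:
  k1 = f(1.790000, -1.313967) = 0.973490
  k2 = f(1.935000, -1.172811) = 1.324514
  p ← -1.313967 + 0.29·1.324514 = -0.929858
p(2.08) ≈ -0.9299

-0.9299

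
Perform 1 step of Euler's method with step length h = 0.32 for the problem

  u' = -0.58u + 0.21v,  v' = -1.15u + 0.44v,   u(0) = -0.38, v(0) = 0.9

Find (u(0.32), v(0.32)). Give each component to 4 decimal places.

Euler on (u,v): u_{n+1} = u_n + h·u', v_{n+1} = v_n + h·v'.
0.000000: (-0.380000, 0.900000); f=(0.409400, 0.833000) → (-0.248992, 1.166560)
(u(0.32), v(0.32)) ≈ (-0.2490, 1.1666)

-0.2490, 1.1666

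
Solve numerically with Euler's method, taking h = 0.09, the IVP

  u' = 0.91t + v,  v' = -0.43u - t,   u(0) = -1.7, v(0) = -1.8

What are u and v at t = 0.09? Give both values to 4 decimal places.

-1.8620, -1.7342

Euler on (u,v): u_{n+1} = u_n + h·u', v_{n+1} = v_n + h·v'.
0.000000: (-1.700000, -1.800000); f=(-1.800000, 0.731000) → (-1.862000, -1.734210)
(u(0.09), v(0.09)) ≈ (-1.8620, -1.7342)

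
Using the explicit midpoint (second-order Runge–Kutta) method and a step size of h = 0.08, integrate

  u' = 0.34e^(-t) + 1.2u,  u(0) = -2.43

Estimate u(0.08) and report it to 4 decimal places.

Midpoint: k1 = f(t_n, u_n); k2 = f(t_n + h/2, u_n + (h/2)·k1); u_{n+1} = u_n + h·k2.
t=0.000000, u=-2.430000:
  k1 = f(0.000000, -2.430000) = -2.576000
  k2 = f(0.040000, -2.533040) = -2.712980
  u ← -2.430000 + 0.08·(-2.712980) = -2.647038
u(0.08) ≈ -2.6470

-2.6470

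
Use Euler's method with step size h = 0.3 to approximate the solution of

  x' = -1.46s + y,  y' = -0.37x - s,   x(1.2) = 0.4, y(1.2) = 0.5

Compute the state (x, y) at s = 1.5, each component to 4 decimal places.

Euler on (x,y): x_{n+1} = x_n + h·x', y_{n+1} = y_n + h·y'.
1.200000: (0.400000, 0.500000); f=(-1.252000, -1.348000) → (0.024400, 0.095600)
(x(1.5), y(1.5)) ≈ (0.0244, 0.0956)

0.0244, 0.0956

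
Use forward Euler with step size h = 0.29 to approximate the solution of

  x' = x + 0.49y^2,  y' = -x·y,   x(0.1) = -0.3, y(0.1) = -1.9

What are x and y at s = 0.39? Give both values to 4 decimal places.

0.1260, -2.0653

Euler on (x,y): x_{n+1} = x_n + h·x', y_{n+1} = y_n + h·y'.
0.100000: (-0.300000, -1.900000); f=(1.468900, -0.570000) → (0.125981, -2.065300)
(x(0.39), y(0.39)) ≈ (0.1260, -2.0653)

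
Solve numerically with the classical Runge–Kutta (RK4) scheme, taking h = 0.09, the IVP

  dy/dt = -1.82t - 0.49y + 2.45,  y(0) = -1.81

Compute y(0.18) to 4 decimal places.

-1.2637

RK4: k1 = f(t_n, y_n); k2 = f(t_n + h/2, y_n + (h/2)·k1); k3 = f(t_n + h/2, y_n + (h/2)·k2); k4 = f(t_n + h, y_n + h·k3); y_{n+1} = y_n + (h/6)·(k1 + 2k2 + 2k3 + k4).
t=0.000000, y=-1.810000:
  k1 = f(0.000000, -1.810000) = 3.336900
  k2 = f(0.045000, -1.659840) = 3.181421
  k3 = f(0.045000, -1.666836) = 3.184850
  k4 = f(0.090000, -1.523364) = 3.032648
  y ← -1.810000 + (0.09/6)·(k1 + 2k2 + 2k3 + k4) = -1.523469
t=0.090000, y=-1.523469:
  k1 = f(0.090000, -1.523469) = 3.032700
  k2 = f(0.135000, -1.386997) = 2.883929
  k3 = f(0.135000, -1.393692) = 2.887209
  k4 = f(0.180000, -1.263620) = 2.741574
  y ← -1.523469 + (0.09/6)·(k1 + 2k2 + 2k3 + k4) = -1.263720
y(0.18) ≈ -1.2637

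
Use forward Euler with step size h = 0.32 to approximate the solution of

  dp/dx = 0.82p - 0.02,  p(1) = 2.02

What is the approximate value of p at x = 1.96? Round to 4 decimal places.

4.0392

Euler: p_{n+1} = p_n + h·f(x_n, p_n).
x=1.000000, p=2.020000: f=1.636400 → p ← 2.020000 + 0.32·1.636400 = 2.543648
x=1.320000, p=2.543648: f=2.065791 → p ← 2.543648 + 0.32·2.065791 = 3.204701
x=1.640000, p=3.204701: f=2.607855 → p ← 3.204701 + 0.32·2.607855 = 4.039215
p(1.96) ≈ 4.0392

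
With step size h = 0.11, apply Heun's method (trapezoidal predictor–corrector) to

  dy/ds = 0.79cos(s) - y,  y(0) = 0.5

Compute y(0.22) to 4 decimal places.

Heun: k1 = f(s_n, y_n); k2 = f(s_n + h, y_n + h·k1); y_{n+1} = y_n + (h/2)·(k1 + k2).
s=0.000000, y=0.500000:
  k1 = f(0.000000, 0.500000) = 0.290000
  k2 = f(0.110000, 0.531900) = 0.253325
  y ← 0.500000 + (0.11/2)·(0.290000 + 0.253325) = 0.529883
s=0.110000, y=0.529883:
  k1 = f(0.110000, 0.529883) = 0.255342
  k2 = f(0.220000, 0.557971) = 0.212988
  y ← 0.529883 + (0.11/2)·(0.255342 + 0.212988) = 0.555641
y(0.22) ≈ 0.5556

0.5556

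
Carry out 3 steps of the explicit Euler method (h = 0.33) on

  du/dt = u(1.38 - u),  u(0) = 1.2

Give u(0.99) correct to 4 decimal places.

1.3443

Euler: u_{n+1} = u_n + h·f(t_n, u_n).
t=0.000000, u=1.200000: f=0.216000 → u ← 1.200000 + 0.33·0.216000 = 1.271280
t=0.330000, u=1.271280: f=0.138214 → u ← 1.271280 + 0.33·0.138214 = 1.316890
t=0.660000, u=1.316890: f=0.083108 → u ← 1.316890 + 0.33·0.083108 = 1.344316
u(0.99) ≈ 1.3443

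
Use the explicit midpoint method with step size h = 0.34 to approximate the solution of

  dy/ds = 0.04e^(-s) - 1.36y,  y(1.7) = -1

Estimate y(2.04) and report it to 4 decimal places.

Midpoint: k1 = f(s_n, y_n); k2 = f(s_n + h/2, y_n + (h/2)·k1); y_{n+1} = y_n + h·k2.
s=1.700000, y=-1.000000:
  k1 = f(1.700000, -1.000000) = 1.367307
  k2 = f(1.870000, -0.767558) = 1.050043
  y ← -1.000000 + 0.34·1.050043 = -0.642985
y(2.04) ≈ -0.6430

-0.6430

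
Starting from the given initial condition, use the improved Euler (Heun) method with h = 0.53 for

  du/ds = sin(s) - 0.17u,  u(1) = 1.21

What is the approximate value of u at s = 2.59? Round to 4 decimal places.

2.1001

Heun: k1 = f(s_n, u_n); k2 = f(s_n + h, u_n + h·k1); u_{n+1} = u_n + (h/2)·(k1 + k2).
s=1.000000, u=1.210000:
  k1 = f(1.000000, 1.210000) = 0.635771
  k2 = f(1.530000, 1.546959) = 0.736185
  u ← 1.210000 + (0.53/2)·(0.635771 + 0.736185) = 1.573568
s=1.530000, u=1.573568:
  k1 = f(1.530000, 1.573568) = 0.731661
  k2 = f(2.060000, 1.961349) = 0.549278
  u ← 1.573568 + (0.53/2)·(0.731661 + 0.549278) = 1.913017
s=2.060000, u=1.913017:
  k1 = f(2.060000, 1.913017) = 0.557494
  k2 = f(2.590000, 2.208489) = 0.148601
  u ← 1.913017 + (0.53/2)·(0.557494 + 0.148601) = 2.100133
u(2.59) ≈ 2.1001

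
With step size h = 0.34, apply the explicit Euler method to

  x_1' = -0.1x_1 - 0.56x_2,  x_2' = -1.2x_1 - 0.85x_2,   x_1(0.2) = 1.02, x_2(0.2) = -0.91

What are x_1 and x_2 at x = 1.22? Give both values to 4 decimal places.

Euler on (x_1,x_2): x_1_{n+1} = x_1_n + h·x_1', x_2_{n+1} = x_2_n + h·x_2'.
0.200000: (1.020000, -0.910000); f=(0.407600, -0.450500) → (1.158584, -1.063170)
0.540000: (1.158584, -1.063170); f=(0.479517, -0.486606) → (1.321620, -1.228616)
0.880000: (1.321620, -1.228616); f=(0.555863, -0.541620) → (1.510613, -1.412767)
(x_1(1.22), x_2(1.22)) ≈ (1.5106, -1.4128)

1.5106, -1.4128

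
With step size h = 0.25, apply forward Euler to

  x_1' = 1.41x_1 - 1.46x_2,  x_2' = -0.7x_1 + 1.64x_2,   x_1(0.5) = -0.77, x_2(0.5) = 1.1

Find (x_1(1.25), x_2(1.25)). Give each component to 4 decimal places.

-4.4314, 4.1567

Euler on (x_1,x_2): x_1_{n+1} = x_1_n + h·x_1', x_2_{n+1} = x_2_n + h·x_2'.
0.500000: (-0.770000, 1.100000); f=(-2.691700, 2.343000) → (-1.442925, 1.685750)
0.750000: (-1.442925, 1.685750); f=(-4.495719, 3.774678) → (-2.566855, 2.629419)
1.000000: (-2.566855, 2.629419); f=(-7.458218, 6.109046) → (-4.431409, 4.156681)
(x_1(1.25), x_2(1.25)) ≈ (-4.4314, 4.1567)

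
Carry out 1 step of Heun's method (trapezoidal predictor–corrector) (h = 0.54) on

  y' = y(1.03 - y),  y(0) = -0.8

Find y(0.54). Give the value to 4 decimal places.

Heun: k1 = f(t_n, y_n); k2 = f(t_n + h, y_n + h·k1); y_{n+1} = y_n + (h/2)·(k1 + k2).
t=0.000000, y=-0.800000:
  k1 = f(0.000000, -0.800000) = -1.464000
  k2 = f(0.540000, -1.590560) = -4.168158
  y ← -0.800000 + (0.54/2)·(-1.464000 + (-4.168158)) = -2.320683
y(0.54) ≈ -2.3207

-2.3207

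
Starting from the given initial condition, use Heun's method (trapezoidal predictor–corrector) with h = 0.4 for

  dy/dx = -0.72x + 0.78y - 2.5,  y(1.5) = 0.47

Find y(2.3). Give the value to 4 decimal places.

Heun: k1 = f(x_n, y_n); k2 = f(x_n + h, y_n + h·k1); y_{n+1} = y_n + (h/2)·(k1 + k2).
x=1.500000, y=0.470000:
  k1 = f(1.500000, 0.470000) = -3.213400
  k2 = f(1.900000, -0.815360) = -4.503981
  y ← 0.470000 + (0.4/2)·(-3.213400 + (-4.503981)) = -1.073476
x=1.900000, y=-1.073476:
  k1 = f(1.900000, -1.073476) = -4.705311
  k2 = f(2.300000, -2.955601) = -6.461369
  y ← -1.073476 + (0.4/2)·(-4.705311 + (-6.461369)) = -3.306812
y(2.3) ≈ -3.3068

-3.3068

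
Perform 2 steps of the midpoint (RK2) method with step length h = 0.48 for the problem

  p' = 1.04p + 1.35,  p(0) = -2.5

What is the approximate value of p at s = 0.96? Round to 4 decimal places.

Midpoint: k1 = f(s_n, p_n); k2 = f(s_n + h/2, p_n + (h/2)·k1); p_{n+1} = p_n + h·k2.
s=0.000000, p=-2.500000:
  k1 = f(0.000000, -2.500000) = -1.250000
  k2 = f(0.240000, -2.800000) = -1.562000
  p ← -2.500000 + 0.48·(-1.562000) = -3.249760
s=0.480000, p=-3.249760:
  k1 = f(0.480000, -3.249760) = -2.029750
  k2 = f(0.720000, -3.736900) = -2.536376
  p ← -3.249760 + 0.48·(-2.536376) = -4.467221
p(0.96) ≈ -4.4672

-4.4672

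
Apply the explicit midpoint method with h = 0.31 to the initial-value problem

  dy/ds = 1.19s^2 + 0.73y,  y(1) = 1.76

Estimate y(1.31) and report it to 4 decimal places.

Midpoint: k1 = f(s_n, y_n); k2 = f(s_n + h/2, y_n + (h/2)·k1); y_{n+1} = y_n + h·k2.
s=1.000000, y=1.760000:
  k1 = f(1.000000, 1.760000) = 2.474800
  k2 = f(1.155000, 2.143594) = 3.152313
  y ← 1.760000 + 0.31·3.152313 = 2.737217
y(1.31) ≈ 2.7372

2.7372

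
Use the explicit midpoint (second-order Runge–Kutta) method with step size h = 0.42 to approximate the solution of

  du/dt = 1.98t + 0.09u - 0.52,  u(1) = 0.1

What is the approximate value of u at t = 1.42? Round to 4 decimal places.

0.9033

Midpoint: k1 = f(t_n, u_n); k2 = f(t_n + h/2, u_n + (h/2)·k1); u_{n+1} = u_n + h·k2.
t=1.000000, u=0.100000:
  k1 = f(1.000000, 0.100000) = 1.469000
  k2 = f(1.210000, 0.408490) = 1.912564
  u ← 0.100000 + 0.42·1.912564 = 0.903277
u(1.42) ≈ 0.9033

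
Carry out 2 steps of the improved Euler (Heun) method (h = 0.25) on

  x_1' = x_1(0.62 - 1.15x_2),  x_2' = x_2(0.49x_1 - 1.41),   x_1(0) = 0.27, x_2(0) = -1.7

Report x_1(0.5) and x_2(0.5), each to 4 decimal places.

Heun on (x_1,x_2): k1 = f(x_n, state_n); k2 = f(x_n + h, state_n + h·k1); state_{n+1} = state_n + (h/2)·(k1 + k2).
0.000000: (0.270000, -1.700000)
  k1 = (0.695250, 2.172090)
  predictor → (0.443812, -1.156977)
  k2 = (0.865667, 1.379733)
  → (0.465115, -1.256022)
0.250000: (0.465115, -1.256022)
  k1 = (0.960194, 1.484736)
  predictor → (0.705163, -0.884838)
  k2 = (1.154750, 0.941884)
  → (0.729483, -0.952695)
(x_1(0.5), x_2(0.5)) ≈ (0.7295, -0.9527)

0.7295, -0.9527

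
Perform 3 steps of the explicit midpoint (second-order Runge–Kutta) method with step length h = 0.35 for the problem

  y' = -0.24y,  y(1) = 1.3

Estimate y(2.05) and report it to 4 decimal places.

Midpoint: k1 = f(t_n, y_n); k2 = f(t_n + h/2, y_n + (h/2)·k1); y_{n+1} = y_n + h·k2.
t=1.000000, y=1.300000:
  k1 = f(1.000000, 1.300000) = -0.312000
  k2 = f(1.175000, 1.245400) = -0.298896
  y ← 1.300000 + 0.35·(-0.298896) = 1.195386
t=1.350000, y=1.195386:
  k1 = f(1.350000, 1.195386) = -0.286893
  k2 = f(1.525000, 1.145180) = -0.274843
  y ← 1.195386 + 0.35·(-0.274843) = 1.099191
t=1.700000, y=1.099191:
  k1 = f(1.700000, 1.099191) = -0.263806
  k2 = f(1.875000, 1.053025) = -0.252726
  y ← 1.099191 + 0.35·(-0.252726) = 1.010737
y(2.05) ≈ 1.0107

1.0107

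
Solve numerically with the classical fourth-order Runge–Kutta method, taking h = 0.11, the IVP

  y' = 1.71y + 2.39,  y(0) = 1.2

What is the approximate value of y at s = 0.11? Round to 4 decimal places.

1.7376

RK4: k1 = f(s_n, y_n); k2 = f(s_n + h/2, y_n + (h/2)·k1); k3 = f(s_n + h/2, y_n + (h/2)·k2); k4 = f(s_n + h, y_n + h·k3); y_{n+1} = y_n + (h/6)·(k1 + 2k2 + 2k3 + k4).
s=0.000000, y=1.200000:
  k1 = f(0.000000, 1.200000) = 4.442000
  k2 = f(0.055000, 1.444310) = 4.859770
  k3 = f(0.055000, 1.467287) = 4.899061
  k4 = f(0.110000, 1.738897) = 5.363513
  y ← 1.200000 + (0.11/6)·(k1 + 2k2 + 2k3 + k4) = 1.737592
y(0.11) ≈ 1.7376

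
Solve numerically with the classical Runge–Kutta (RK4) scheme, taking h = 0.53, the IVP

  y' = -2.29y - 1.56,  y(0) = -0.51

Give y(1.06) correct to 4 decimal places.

RK4: k1 = f(s_n, y_n); k2 = f(s_n + h/2, y_n + (h/2)·k1); k3 = f(s_n + h/2, y_n + (h/2)·k2); k4 = f(s_n + h, y_n + h·k3); y_{n+1} = y_n + (h/6)·(k1 + 2k2 + 2k3 + k4).
s=0.000000, y=-0.510000:
  k1 = f(0.000000, -0.510000) = -0.392100
  k2 = f(0.265000, -0.613907) = -0.154154
  k3 = f(0.265000, -0.550851) = -0.298552
  k4 = f(0.530000, -0.668232) = -0.029748
  y ← -0.510000 + (0.53/6)·(k1 + 2k2 + 2k3 + k4) = -0.627241
s=0.530000, y=-0.627241:
  k1 = f(0.530000, -0.627241) = -0.123618
  k2 = f(0.795000, -0.660000) = -0.048600
  k3 = f(0.795000, -0.640120) = -0.094125
  k4 = f(1.060000, -0.677127) = -0.009379
  y ← -0.627241 + (0.53/6)·(k1 + 2k2 + 2k3 + k4) = -0.664204
y(1.06) ≈ -0.6642

-0.6642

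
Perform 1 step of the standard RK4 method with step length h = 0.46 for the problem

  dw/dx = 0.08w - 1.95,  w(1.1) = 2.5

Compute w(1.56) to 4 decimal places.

1.6800

RK4: k1 = f(x_n, w_n); k2 = f(x_n + h/2, w_n + (h/2)·k1); k3 = f(x_n + h/2, w_n + (h/2)·k2); k4 = f(x_n + h, w_n + h·k3); w_{n+1} = w_n + (h/6)·(k1 + 2k2 + 2k3 + k4).
x=1.100000, w=2.500000:
  k1 = f(1.100000, 2.500000) = -1.750000
  k2 = f(1.330000, 2.097500) = -1.782200
  k3 = f(1.330000, 2.090094) = -1.782792
  k4 = f(1.560000, 1.679915) = -1.815607
  w ← 2.500000 + (0.46/6)·(k1 + 2k2 + 2k3 + k4) = 1.680005
w(1.56) ≈ 1.6800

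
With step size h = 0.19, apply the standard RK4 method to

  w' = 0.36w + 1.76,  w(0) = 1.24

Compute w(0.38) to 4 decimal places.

2.1385

RK4: k1 = f(t_n, w_n); k2 = f(t_n + h/2, w_n + (h/2)·k1); k3 = f(t_n + h/2, w_n + (h/2)·k2); k4 = f(t_n + h, w_n + h·k3); w_{n+1} = w_n + (h/6)·(k1 + 2k2 + 2k3 + k4).
t=0.000000, w=1.240000:
  k1 = f(0.000000, 1.240000) = 2.206400
  k2 = f(0.095000, 1.449608) = 2.281859
  k3 = f(0.095000, 1.456777) = 2.284440
  k4 = f(0.190000, 1.674044) = 2.362656
  w ← 1.240000 + (0.19/6)·(k1 + 2k2 + 2k3 + k4) = 1.673886
t=0.190000, w=1.673886:
  k1 = f(0.190000, 1.673886) = 2.362599
  k2 = f(0.285000, 1.898333) = 2.443400
  k3 = f(0.285000, 1.906009) = 2.446163
  k4 = f(0.380000, 2.138657) = 2.529916
  w ← 1.673886 + (0.19/6)·(k1 + 2k2 + 2k3 + k4) = 2.138488
w(0.38) ≈ 2.1385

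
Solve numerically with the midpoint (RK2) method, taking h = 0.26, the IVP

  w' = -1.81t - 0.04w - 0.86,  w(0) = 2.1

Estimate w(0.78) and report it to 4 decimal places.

Midpoint: k1 = f(t_n, w_n); k2 = f(t_n + h/2, w_n + (h/2)·k1); w_{n+1} = w_n + h·k2.
t=0.000000, w=2.100000:
  k1 = f(0.000000, 2.100000) = -0.944000
  k2 = f(0.130000, 1.977280) = -1.174391
  w ← 2.100000 + 0.26·(-1.174391) = 1.794658
t=0.260000, w=1.794658:
  k1 = f(0.260000, 1.794658) = -1.402386
  k2 = f(0.390000, 1.612348) = -1.630394
  w ← 1.794658 + 0.26·(-1.630394) = 1.370756
t=0.520000, w=1.370756:
  k1 = f(0.520000, 1.370756) = -1.856030
  k2 = f(0.650000, 1.129472) = -2.081679
  w ← 1.370756 + 0.26·(-2.081679) = 0.829519
w(0.78) ≈ 0.8295

0.8295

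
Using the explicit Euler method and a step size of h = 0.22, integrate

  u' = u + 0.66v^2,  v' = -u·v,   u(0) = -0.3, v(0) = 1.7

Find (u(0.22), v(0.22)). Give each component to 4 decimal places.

0.0536, 1.8122

Euler on (u,v): u_{n+1} = u_n + h·u', v_{n+1} = v_n + h·v'.
0.000000: (-0.300000, 1.700000); f=(1.607400, 0.510000) → (0.053628, 1.812200)
(u(0.22), v(0.22)) ≈ (0.0536, 1.8122)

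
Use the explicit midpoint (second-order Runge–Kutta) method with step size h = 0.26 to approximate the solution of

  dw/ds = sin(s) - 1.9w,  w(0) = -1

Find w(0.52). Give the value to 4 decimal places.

Midpoint: k1 = f(s_n, w_n); k2 = f(s_n + h/2, w_n + (h/2)·k1); w_{n+1} = w_n + h·k2.
s=0.000000, w=-1.000000:
  k1 = f(0.000000, -1.000000) = 1.900000
  k2 = f(0.130000, -0.753000) = 1.560334
  w ← -1.000000 + 0.26·1.560334 = -0.594313
s=0.260000, w=-0.594313:
  k1 = f(0.260000, -0.594313) = 1.386275
  k2 = f(0.390000, -0.414097) = 1.166973
  w ← -0.594313 + 0.26·1.166973 = -0.290900
w(0.52) ≈ -0.2909

-0.2909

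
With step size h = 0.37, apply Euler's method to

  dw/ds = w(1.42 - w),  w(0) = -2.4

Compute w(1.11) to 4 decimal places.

-199.4676

Euler: w_{n+1} = w_n + h·f(s_n, w_n).
s=0.000000, w=-2.400000: f=-9.168000 → w ← -2.400000 + 0.37·(-9.168000) = -5.792160
s=0.370000, w=-5.792160: f=-41.773985 → w ← -5.792160 + 0.37·(-41.773985) = -21.248534
s=0.740000, w=-21.248534: f=-481.673130 → w ← -21.248534 + 0.37·(-481.673130) = -199.467592
w(1.11) ≈ -199.4676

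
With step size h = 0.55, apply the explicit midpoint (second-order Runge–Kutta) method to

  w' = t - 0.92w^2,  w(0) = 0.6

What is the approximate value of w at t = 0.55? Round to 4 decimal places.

0.6202

Midpoint: k1 = f(t_n, w_n); k2 = f(t_n + h/2, w_n + (h/2)·k1); w_{n+1} = w_n + h·k2.
t=0.000000, w=0.600000:
  k1 = f(0.000000, 0.600000) = -0.331200
  k2 = f(0.275000, 0.508920) = 0.036720
  w ← 0.600000 + 0.55·0.036720 = 0.620196
w(0.55) ≈ 0.6202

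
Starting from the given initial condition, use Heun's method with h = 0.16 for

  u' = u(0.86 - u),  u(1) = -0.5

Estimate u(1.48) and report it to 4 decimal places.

Heun: k1 = f(x_n, u_n); k2 = f(x_n + h, u_n + h·k1); u_{n+1} = u_n + (h/2)·(k1 + k2).
x=1.000000, u=-0.500000:
  k1 = f(1.000000, -0.500000) = -0.680000
  k2 = f(1.160000, -0.608800) = -0.894205
  u ← -0.500000 + (0.16/2)·(-0.680000 + (-0.894205)) = -0.625936
x=1.160000, u=-0.625936:
  k1 = f(1.160000, -0.625936) = -0.930102
  k2 = f(1.320000, -0.774753) = -1.266529
  u ← -0.625936 + (0.16/2)·(-0.930102 + (-1.266529)) = -0.801667
x=1.320000, u=-0.801667:
  k1 = f(1.320000, -0.801667) = -1.332103
  k2 = f(1.480000, -1.014803) = -1.902557
  u ← -0.801667 + (0.16/2)·(-1.332103 + (-1.902557)) = -1.060440
u(1.48) ≈ -1.0604

-1.0604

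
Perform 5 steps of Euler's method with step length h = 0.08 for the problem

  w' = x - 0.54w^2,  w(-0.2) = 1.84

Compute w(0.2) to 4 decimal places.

Euler: w_{n+1} = w_n + h·f(x_n, w_n).
x=-0.200000, w=1.840000: f=-2.028224 → w ← 1.840000 + 0.08·(-2.028224) = 1.677742
x=-0.120000, w=1.677742: f=-1.640002 → w ← 1.677742 + 0.08·(-1.640002) = 1.546542
x=-0.040000, w=1.546542: f=-1.331568 → w ← 1.546542 + 0.08·(-1.331568) = 1.440017
x=0.040000, w=1.440017: f=-1.079770 → w ← 1.440017 + 0.08·(-1.079770) = 1.353635
x=0.120000, w=1.353635: f=-0.869457 → w ← 1.353635 + 0.08·(-0.869457) = 1.284078
w(0.2) ≈ 1.2841

1.2841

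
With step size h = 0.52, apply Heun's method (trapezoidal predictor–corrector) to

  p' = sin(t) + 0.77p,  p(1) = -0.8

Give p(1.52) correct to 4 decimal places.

-0.6184

Heun: k1 = f(t_n, p_n); k2 = f(t_n + h, p_n + h·k1); p_{n+1} = p_n + (h/2)·(k1 + k2).
t=1.000000, p=-0.800000:
  k1 = f(1.000000, -0.800000) = 0.225471
  k2 = f(1.520000, -0.682755) = 0.472989
  p ← -0.800000 + (0.52/2)·(0.225471 + 0.472989) = -0.618400
p(1.52) ≈ -0.6184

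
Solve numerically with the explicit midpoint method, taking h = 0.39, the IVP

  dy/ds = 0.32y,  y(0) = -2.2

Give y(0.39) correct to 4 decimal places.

Midpoint: k1 = f(s_n, y_n); k2 = f(s_n + h/2, y_n + (h/2)·k1); y_{n+1} = y_n + h·k2.
s=0.000000, y=-2.200000:
  k1 = f(0.000000, -2.200000) = -0.704000
  k2 = f(0.195000, -2.337280) = -0.747930
  y ← -2.200000 + 0.39·(-0.747930) = -2.491693
y(0.39) ≈ -2.4917

-2.4917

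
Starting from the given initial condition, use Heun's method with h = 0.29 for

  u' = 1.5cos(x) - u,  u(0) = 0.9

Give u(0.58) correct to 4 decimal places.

Heun: k1 = f(x_n, u_n); k2 = f(x_n + h, u_n + h·k1); u_{n+1} = u_n + (h/2)·(k1 + k2).
x=0.000000, u=0.900000:
  k1 = f(0.000000, 0.900000) = 0.600000
  k2 = f(0.290000, 1.074000) = 0.363366
  u ← 0.900000 + (0.29/2)·(0.600000 + 0.363366) = 1.039688
x=0.290000, u=1.039688:
  k1 = f(0.290000, 1.039688) = 0.397678
  k2 = f(0.580000, 1.155015) = 0.099679
  u ← 1.039688 + (0.29/2)·(0.397678 + 0.099679) = 1.111805
u(0.58) ≈ 1.1118

1.1118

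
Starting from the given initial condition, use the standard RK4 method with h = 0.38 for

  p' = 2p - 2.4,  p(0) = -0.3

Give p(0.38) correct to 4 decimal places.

-2.0038

RK4: k1 = f(x_n, p_n); k2 = f(x_n + h/2, p_n + (h/2)·k1); k3 = f(x_n + h/2, p_n + (h/2)·k2); k4 = f(x_n + h, p_n + h·k3); p_{n+1} = p_n + (h/6)·(k1 + 2k2 + 2k3 + k4).
x=0.000000, p=-0.300000:
  k1 = f(0.000000, -0.300000) = -3.000000
  k2 = f(0.190000, -0.870000) = -4.140000
  k3 = f(0.190000, -1.086600) = -4.573200
  k4 = f(0.380000, -2.037816) = -6.475632
  p ← -0.300000 + (0.38/6)·(k1 + 2k2 + 2k3 + k4) = -2.003795
p(0.38) ≈ -2.0038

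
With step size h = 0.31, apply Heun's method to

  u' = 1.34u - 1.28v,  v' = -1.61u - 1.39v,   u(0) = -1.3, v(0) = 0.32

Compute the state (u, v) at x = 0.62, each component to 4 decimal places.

-3.8819, 1.7681

Heun on (u,v): k1 = f(x_n, state_n); k2 = f(x_n + h, state_n + h·k1); state_{n+1} = state_n + (h/2)·(k1 + k2).
0.000000: (-1.300000, 0.320000)
  k1 = (-2.151600, 1.648200)
  predictor → (-1.966996, 0.830942)
  k2 = (-3.699380, 2.011854)
  → (-2.206902, 0.887308)
0.310000: (-2.206902, 0.887308)
  k1 = (-4.093003, 2.319753)
  predictor → (-3.475733, 1.606432)
  k2 = (-6.713715, 3.362990)
  → (-3.881943, 1.768134)
(u(0.62), v(0.62)) ≈ (-3.8819, 1.7681)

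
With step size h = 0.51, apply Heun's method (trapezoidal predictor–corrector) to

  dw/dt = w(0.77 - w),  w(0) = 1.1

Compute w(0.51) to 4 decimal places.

Heun: k1 = f(t_n, w_n); k2 = f(t_n + h, w_n + h·k1); w_{n+1} = w_n + (h/2)·(k1 + k2).
t=0.000000, w=1.100000:
  k1 = f(0.000000, 1.100000) = -0.363000
  k2 = f(0.510000, 0.914870) = -0.132537
  w ← 1.100000 + (0.51/2)·(-0.363000 + (-0.132537)) = 0.973638
w(0.51) ≈ 0.9736

0.9736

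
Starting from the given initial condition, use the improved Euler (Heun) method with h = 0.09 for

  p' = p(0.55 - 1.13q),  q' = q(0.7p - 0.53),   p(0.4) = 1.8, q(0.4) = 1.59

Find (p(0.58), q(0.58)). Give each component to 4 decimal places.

Heun on (p,q): k1 = f(t_n, state_n); k2 = f(t_n + h, state_n + h·k1); state_{n+1} = state_n + (h/2)·(k1 + k2).
0.400000: (1.800000, 1.590000)
  k1 = (-2.244060, 1.160700)
  predictor → (1.598035, 1.694463)
  k2 = (-2.180907, 0.997402)
  → (1.600876, 1.687115)
0.490000: (1.600876, 1.687115)
  k1 = (-2.171492, 0.996433)
  predictor → (1.405442, 1.776794)
  k2 = (-2.048821, 0.806326)
  → (1.410962, 1.768239)
(p(0.58), q(0.58)) ≈ (1.4110, 1.7682)

1.4110, 1.7682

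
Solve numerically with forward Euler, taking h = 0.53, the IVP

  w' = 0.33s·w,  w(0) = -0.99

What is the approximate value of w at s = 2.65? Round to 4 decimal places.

Euler: w_{n+1} = w_n + h·f(s_n, w_n).
s=0.000000, w=-0.990000: f=0.000000 → w ← -0.990000 + 0.53·0.000000 = -0.990000
s=0.530000, w=-0.990000: f=-0.173151 → w ← -0.990000 + 0.53·(-0.173151) = -1.081770
s=1.060000, w=-1.081770: f=-0.378403 → w ← -1.081770 + 0.53·(-0.378403) = -1.282324
s=1.590000, w=-1.282324: f=-0.672835 → w ← -1.282324 + 0.53·(-0.672835) = -1.638926
s=2.120000, w=-1.638926: f=-1.146593 → w ← -1.638926 + 0.53·(-1.146593) = -2.246621
w(2.65) ≈ -2.2466

-2.2466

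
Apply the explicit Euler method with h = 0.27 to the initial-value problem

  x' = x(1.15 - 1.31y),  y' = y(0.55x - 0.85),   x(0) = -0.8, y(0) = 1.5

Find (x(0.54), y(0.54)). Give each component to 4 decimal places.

Euler on (x,y): x_{n+1} = x_n + h·x', y_{n+1} = y_n + h·y'.
0.000000: (-0.800000, 1.500000); f=(0.652000, -1.935000) → (-0.623960, 0.977550)
0.270000: (-0.623960, 0.977550); f=(0.081483, -1.166391) → (-0.601960, 0.662624)
(x(0.54), y(0.54)) ≈ (-0.6020, 0.6626)

-0.6020, 0.6626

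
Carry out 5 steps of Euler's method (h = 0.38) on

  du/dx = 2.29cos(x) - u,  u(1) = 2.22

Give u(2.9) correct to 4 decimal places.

-0.7489

Euler: u_{n+1} = u_n + h·f(x_n, u_n).
x=1.000000, u=2.220000: f=-0.982708 → u ← 2.220000 + 0.38·(-0.982708) = 1.846571
x=1.380000, u=1.846571: f=-1.412294 → u ← 1.846571 + 0.38·(-1.412294) = 1.309900
x=1.760000, u=1.309900: f=-1.740595 → u ← 1.309900 + 0.38·(-1.740595) = 0.648473
x=2.140000, u=0.648473: f=-1.882695 → u ← 0.648473 + 0.38·(-1.882695) = -0.066951
x=2.520000, u=-0.066951: f=-1.794709 → u ← -0.066951 + 0.38·(-1.794709) = -0.748940
u(2.9) ≈ -0.7489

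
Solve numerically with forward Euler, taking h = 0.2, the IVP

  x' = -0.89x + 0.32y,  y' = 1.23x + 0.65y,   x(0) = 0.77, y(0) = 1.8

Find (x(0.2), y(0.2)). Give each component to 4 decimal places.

Euler on (x,y): x_{n+1} = x_n + h·x', y_{n+1} = y_n + h·y'.
0.000000: (0.770000, 1.800000); f=(-0.109300, 2.117100) → (0.748140, 2.223420)
(x(0.2), y(0.2)) ≈ (0.7481, 2.2234)

0.7481, 2.2234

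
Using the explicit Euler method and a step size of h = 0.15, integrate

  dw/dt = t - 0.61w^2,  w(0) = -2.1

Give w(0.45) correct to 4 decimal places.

Euler: w_{n+1} = w_n + h·f(t_n, w_n).
t=0.000000, w=-2.100000: f=-2.690100 → w ← -2.100000 + 0.15·(-2.690100) = -2.503515
t=0.150000, w=-2.503515: f=-3.673228 → w ← -2.503515 + 0.15·(-3.673228) = -3.054499
t=0.300000, w=-3.054499: f=-5.391279 → w ← -3.054499 + 0.15·(-5.391279) = -3.863191
w(0.45) ≈ -3.8632

-3.8632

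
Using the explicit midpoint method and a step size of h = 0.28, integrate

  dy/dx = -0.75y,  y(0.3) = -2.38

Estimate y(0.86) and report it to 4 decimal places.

Midpoint: k1 = f(x_n, y_n); k2 = f(x_n + h/2, y_n + (h/2)·k1); y_{n+1} = y_n + h·k2.
x=0.300000, y=-2.380000:
  k1 = f(0.300000, -2.380000) = 1.785000
  k2 = f(0.440000, -2.130100) = 1.597575
  y ← -2.380000 + 0.28·1.597575 = -1.932679
x=0.580000, y=-1.932679:
  k1 = f(0.580000, -1.932679) = 1.449509
  k2 = f(0.720000, -1.729748) = 1.297311
  y ← -1.932679 + 0.28·1.297311 = -1.569432
y(0.86) ≈ -1.5694

-1.5694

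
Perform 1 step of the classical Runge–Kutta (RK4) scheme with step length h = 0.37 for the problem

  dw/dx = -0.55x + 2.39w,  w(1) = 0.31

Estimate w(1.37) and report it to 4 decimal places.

0.3719

RK4: k1 = f(x_n, w_n); k2 = f(x_n + h/2, w_n + (h/2)·k1); k3 = f(x_n + h/2, w_n + (h/2)·k2); k4 = f(x_n + h, w_n + h·k3); w_{n+1} = w_n + (h/6)·(k1 + 2k2 + 2k3 + k4).
x=1.000000, w=0.310000:
  k1 = f(1.000000, 0.310000) = 0.190900
  k2 = f(1.185000, 0.345316) = 0.173556
  k3 = f(1.185000, 0.342108) = 0.165888
  k4 = f(1.370000, 0.371379) = 0.134095
  w ← 0.310000 + (0.37/6)·(k1 + 2k2 + 2k3 + k4) = 0.371906
w(1.37) ≈ 0.3719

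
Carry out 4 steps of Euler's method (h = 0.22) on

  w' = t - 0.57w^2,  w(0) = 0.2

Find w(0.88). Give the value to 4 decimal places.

0.4600

Euler: w_{n+1} = w_n + h·f(t_n, w_n).
t=0.000000, w=0.200000: f=-0.022800 → w ← 0.200000 + 0.22·(-0.022800) = 0.194984
t=0.220000, w=0.194984: f=0.198329 → w ← 0.194984 + 0.22·0.198329 = 0.238616
t=0.440000, w=0.238616: f=0.407545 → w ← 0.238616 + 0.22·0.407545 = 0.328276
t=0.660000, w=0.328276: f=0.598574 → w ← 0.328276 + 0.22·0.598574 = 0.459963
w(0.88) ≈ 0.4600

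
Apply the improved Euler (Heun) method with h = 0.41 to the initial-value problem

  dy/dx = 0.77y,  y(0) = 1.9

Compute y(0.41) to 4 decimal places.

2.5945

Heun: k1 = f(x_n, y_n); k2 = f(x_n + h, y_n + h·k1); y_{n+1} = y_n + (h/2)·(k1 + k2).
x=0.000000, y=1.900000:
  k1 = f(0.000000, 1.900000) = 1.463000
  k2 = f(0.410000, 2.499830) = 1.924869
  y ← 1.900000 + (0.41/2)·(1.463000 + 1.924869) = 2.594513
y(0.41) ≈ 2.5945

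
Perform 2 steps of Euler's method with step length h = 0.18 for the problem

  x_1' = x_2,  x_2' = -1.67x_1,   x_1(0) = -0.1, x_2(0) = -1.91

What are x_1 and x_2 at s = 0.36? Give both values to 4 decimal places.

Euler on (x_1,x_2): x_1_{n+1} = x_1_n + h·x_1', x_2_{n+1} = x_2_n + h·x_2'.
0.000000: (-0.100000, -1.910000); f=(-1.910000, 0.167000) → (-0.443800, -1.879940)
0.180000: (-0.443800, -1.879940); f=(-1.879940, 0.741146) → (-0.782189, -1.746534)
(x_1(0.36), x_2(0.36)) ≈ (-0.7822, -1.7465)

-0.7822, -1.7465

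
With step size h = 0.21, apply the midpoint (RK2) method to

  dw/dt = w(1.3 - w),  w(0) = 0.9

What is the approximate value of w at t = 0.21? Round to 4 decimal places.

Midpoint: k1 = f(t_n, w_n); k2 = f(t_n + h/2, w_n + (h/2)·k1); w_{n+1} = w_n + h·k2.
t=0.000000, w=0.900000:
  k1 = f(0.000000, 0.900000) = 0.360000
  k2 = f(0.105000, 0.937800) = 0.339671
  w ← 0.900000 + 0.21·0.339671 = 0.971331
w(0.21) ≈ 0.9713

0.9713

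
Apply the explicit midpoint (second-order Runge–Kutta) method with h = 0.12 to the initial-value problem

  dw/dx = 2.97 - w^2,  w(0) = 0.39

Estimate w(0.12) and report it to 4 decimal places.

0.7089

Midpoint: k1 = f(x_n, w_n); k2 = f(x_n + h/2, w_n + (h/2)·k1); w_{n+1} = w_n + h·k2.
x=0.000000, w=0.390000:
  k1 = f(0.000000, 0.390000) = 2.817900
  k2 = f(0.060000, 0.559074) = 2.657436
  w ← 0.390000 + 0.12·2.657436 = 0.708892
w(0.12) ≈ 0.7089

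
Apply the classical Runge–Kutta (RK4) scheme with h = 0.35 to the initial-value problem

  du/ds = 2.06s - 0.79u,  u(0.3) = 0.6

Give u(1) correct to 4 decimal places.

RK4: k1 = f(s_n, u_n); k2 = f(s_n + h/2, u_n + (h/2)·k1); k3 = f(s_n + h/2, u_n + (h/2)·k2); k4 = f(s_n + h, u_n + h·k3); u_{n+1} = u_n + (h/6)·(k1 + 2k2 + 2k3 + k4).
s=0.300000, u=0.600000:
  k1 = f(0.300000, 0.600000) = 0.144000
  k2 = f(0.475000, 0.625200) = 0.484592
  k3 = f(0.475000, 0.684804) = 0.437505
  k4 = f(0.650000, 0.753127) = 0.744030
  u ← 0.600000 + (0.35/6)·(k1 + 2k2 + 2k3 + k4) = 0.759380
s=0.650000, u=0.759380:
  k1 = f(0.650000, 0.759380) = 0.739090
  k2 = f(0.825000, 0.888720) = 0.997411
  k3 = f(0.825000, 0.933927) = 0.961698
  k4 = f(1.000000, 1.095974) = 1.194181
  u ← 0.759380 + (0.35/6)·(k1 + 2k2 + 2k3 + k4) = 1.100717
u(1) ≈ 1.1007

1.1007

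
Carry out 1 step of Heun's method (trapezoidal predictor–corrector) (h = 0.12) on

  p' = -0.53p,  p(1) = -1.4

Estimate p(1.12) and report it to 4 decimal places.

Heun: k1 = f(x_n, p_n); k2 = f(x_n + h, p_n + h·k1); p_{n+1} = p_n + (h/2)·(k1 + k2).
x=1.000000, p=-1.400000:
  k1 = f(1.000000, -1.400000) = 0.742000
  k2 = f(1.120000, -1.310960) = 0.694809
  p ← -1.400000 + (0.12/2)·(0.742000 + 0.694809) = -1.313791
p(1.12) ≈ -1.3138

-1.3138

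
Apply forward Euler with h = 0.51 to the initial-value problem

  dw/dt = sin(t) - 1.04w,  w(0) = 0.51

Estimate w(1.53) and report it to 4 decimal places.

0.6043

Euler: w_{n+1} = w_n + h·f(t_n, w_n).
t=0.000000, w=0.510000: f=-0.530400 → w ← 0.510000 + 0.51·(-0.530400) = 0.239496
t=0.510000, w=0.239496: f=0.239101 → w ← 0.239496 + 0.51·0.239101 = 0.361438
t=1.020000, w=0.361438: f=0.476213 → w ← 0.361438 + 0.51·0.476213 = 0.604306
w(1.53) ≈ 0.6043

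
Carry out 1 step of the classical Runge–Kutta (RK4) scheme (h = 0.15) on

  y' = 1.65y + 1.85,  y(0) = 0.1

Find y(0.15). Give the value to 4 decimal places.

0.4429

RK4: k1 = f(x_n, y_n); k2 = f(x_n + h/2, y_n + (h/2)·k1); k3 = f(x_n + h/2, y_n + (h/2)·k2); k4 = f(x_n + h, y_n + h·k3); y_{n+1} = y_n + (h/6)·(k1 + 2k2 + 2k3 + k4).
x=0.000000, y=0.100000:
  k1 = f(0.000000, 0.100000) = 2.015000
  k2 = f(0.075000, 0.251125) = 2.264356
  k3 = f(0.075000, 0.269827) = 2.295214
  k4 = f(0.150000, 0.444282) = 2.583065
  y ← 0.100000 + (0.15/6)·(k1 + 2k2 + 2k3 + k4) = 0.442930
y(0.15) ≈ 0.4429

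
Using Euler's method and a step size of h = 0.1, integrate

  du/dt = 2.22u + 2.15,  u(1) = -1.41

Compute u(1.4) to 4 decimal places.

-1.9530

Euler: u_{n+1} = u_n + h·f(t_n, u_n).
t=1.000000, u=-1.410000: f=-0.980200 → u ← -1.410000 + 0.1·(-0.980200) = -1.508020
t=1.100000, u=-1.508020: f=-1.197804 → u ← -1.508020 + 0.1·(-1.197804) = -1.627800
t=1.200000, u=-1.627800: f=-1.463717 → u ← -1.627800 + 0.1·(-1.463717) = -1.774172
t=1.300000, u=-1.774172: f=-1.788662 → u ← -1.774172 + 0.1·(-1.788662) = -1.953038
u(1.4) ≈ -1.9530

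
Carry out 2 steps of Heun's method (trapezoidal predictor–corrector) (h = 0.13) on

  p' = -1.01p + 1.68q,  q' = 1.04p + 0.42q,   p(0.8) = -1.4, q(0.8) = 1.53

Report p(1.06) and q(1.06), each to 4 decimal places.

-0.5216, 1.4390

Heun on (p,q): k1 = f(t_n, state_n); k2 = f(t_n + h, state_n + h·k1); state_{n+1} = state_n + (h/2)·(k1 + k2).
0.800000: (-1.400000, 1.530000)
  k1 = (3.984400, -0.813400)
  predictor → (-0.882028, 1.424258)
  k2 = (3.283602, -0.319121)
  → (-0.927580, 1.456386)
0.930000: (-0.927580, 1.456386)
  k1 = (3.383584, -0.353001)
  predictor → (-0.487714, 1.410496)
  k2 = (2.862224, 0.085186)
  → (-0.521602, 1.438978)
(p(1.06), q(1.06)) ≈ (-0.5216, 1.4390)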